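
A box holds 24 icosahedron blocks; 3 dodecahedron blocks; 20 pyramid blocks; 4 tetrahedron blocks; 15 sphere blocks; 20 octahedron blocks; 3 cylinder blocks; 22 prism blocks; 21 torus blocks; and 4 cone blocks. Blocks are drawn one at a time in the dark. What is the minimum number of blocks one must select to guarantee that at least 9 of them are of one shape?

63

Pigeonhole: the 10 shapes are the holes; the blocks drawn are the pigeons.
To avoid 9 of any one shape, the worst case takes at most 8 of each shape, or every block of a shape that has fewer than 8.
That gives 8 + 3 + 8 + 4 + 8 + 8 + 3 + 8 + 8 + 4 = 62 blocks with no shape reaching 9.
The next block forces some shape to 9, so 62 + 1 = 63.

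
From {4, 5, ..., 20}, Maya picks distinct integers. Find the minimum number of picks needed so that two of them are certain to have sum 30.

13

Group the elements by complementary pair {x, 30−x}: {10,20}, {11,19}, {12,18}, …, giving 5 two-element pairs, the single value 15 (it cannot pair with itself since the integers are distinct), and 6 integers whose partner 30−x falls outside [4,20].
Treating each of those 12 groups as a pigeonhole, one can pick one integer per group — 12 integers — with no two summing to 30.
The 13th integer lands in an occupied pair, forcing a sum of 30.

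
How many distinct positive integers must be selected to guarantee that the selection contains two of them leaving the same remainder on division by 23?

By pigeonhole, the 23 residue classes mod 23 are the pigeonholes.
With 23 integers one could put 1 in each residue class and have no class reach 2.
The 24th integer pushes some class to 2, so 23·1 + 1 = 24.

24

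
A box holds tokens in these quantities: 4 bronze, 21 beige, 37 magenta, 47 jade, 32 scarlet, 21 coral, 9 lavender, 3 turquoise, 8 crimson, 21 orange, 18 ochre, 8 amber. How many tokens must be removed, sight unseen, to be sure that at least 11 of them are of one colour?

The 12 colours are the holes; the tokens drawn are the pigeons.
To avoid 11 of any one colour, the worst case takes at most 10 of each colour, or every token of a colour that has fewer than 10.
That gives 4 + 10 + 10 + 10 + 10 + 10 + 9 + 3 + 8 + 10 + 10 + 8 = 102 tokens with no colour reaching 11.
The next token forces some colour to 11, so 102 + 1 = 103.

103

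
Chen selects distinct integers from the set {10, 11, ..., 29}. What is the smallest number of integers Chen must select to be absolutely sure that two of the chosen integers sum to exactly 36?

13

A set avoiding the sum 36 can contain at most one of each pair {x, 36−x}, plus the 4 elements whose complement lies outside the range or equal to its own complement.
The integers 18, …, 29 (12 of them) are such a set: any two sum to at least 18+19 = 37 > 36.
By pigeonhole, any 13th integer completes one of the 8 pairs, so 13 choices force a sum of 36.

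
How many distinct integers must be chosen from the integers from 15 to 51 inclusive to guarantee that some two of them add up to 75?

24

Group the elements by complementary pair {x, 75−x}: {24,51}, {25,50}, {26,49}, …, giving 14 two-element pairs and 9 integers whose partner 75−x falls outside [15,51].
By the pigeonhole principle, treating each of those 23 groups as a pigeonhole, one can pick one integer per group — 23 integers — with no two summing to 75.
The 24th integer lands in an occupied pair, forcing a sum of 75.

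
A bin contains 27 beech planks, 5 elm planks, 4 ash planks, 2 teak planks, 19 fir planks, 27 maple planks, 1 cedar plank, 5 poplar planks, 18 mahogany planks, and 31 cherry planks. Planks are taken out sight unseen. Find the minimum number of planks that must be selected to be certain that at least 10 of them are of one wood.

63

By pigeonhole, the 10 woods are the holes; the planks drawn are the pigeons.
To avoid 10 of any one wood, the worst case takes at most 9 of each wood, or every plank of a wood that has fewer than 9.
That gives 9 + 5 + 4 + 2 + 9 + 9 + 1 + 5 + 9 + 9 = 62 planks with no wood reaching 10.
The next plank forces some wood to 10, so 62 + 1 = 63.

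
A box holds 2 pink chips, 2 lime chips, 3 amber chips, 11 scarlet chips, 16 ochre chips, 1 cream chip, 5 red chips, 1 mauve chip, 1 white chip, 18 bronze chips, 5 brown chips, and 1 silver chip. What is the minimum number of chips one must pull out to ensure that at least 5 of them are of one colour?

32

By the pigeonhole principle, the 12 colours are the holes; the chips drawn are the pigeons.
To avoid 5 of any one colour, the worst case takes at most 4 of each colour, or every chip of a colour that has fewer than 4.
That gives 2 + 2 + 3 + 4 + 4 + 1 + 4 + 1 + 1 + 4 + 4 + 1 = 31 chips with no colour reaching 5.
The next chip forces some colour to 5, so 31 + 1 = 32.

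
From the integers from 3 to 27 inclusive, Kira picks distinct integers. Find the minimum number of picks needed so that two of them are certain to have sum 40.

Group the elements by complementary pair {x, 40−x}: {13,27}, {14,26}, {15,25}, …, giving 7 two-element pairs, the single value 20 (it cannot pair with itself since the integers are distinct), and 10 integers whose partner 40−x falls outside [3,27].
Treating each of those 18 groups as a pigeonhole, one can pick one integer per group — 18 integers — with no two summing to 40.
The 19th integer lands in an occupied pair, forcing a sum of 40.

19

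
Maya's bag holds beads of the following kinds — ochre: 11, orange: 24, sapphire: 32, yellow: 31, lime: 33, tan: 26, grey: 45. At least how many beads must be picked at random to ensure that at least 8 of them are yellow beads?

179

In the worst case for collecting yellow beads, every non-yellow bead comes out first.
There are 11 + 24 + 32 + 33 + 26 + 45 = 171 non-yellow beads altogether.
After those, each further bead must be yellow, so 171 + 8 = 179 draws guarantee 8 yellow beads.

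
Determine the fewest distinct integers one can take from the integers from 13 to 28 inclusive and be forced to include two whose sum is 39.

Group the elements by complementary pair {x, 39−x}: {13,26}, {14,25}, {15,24}, …, giving 7 two-element pairs and 2 integers whose partner 39−x falls outside [13,28].
Pigeonhole: treating each of those 9 groups as a pigeonhole, one can pick one integer per group — 9 integers — with no two summing to 39.
The 10th integer lands in an occupied pair, forcing a sum of 39.

10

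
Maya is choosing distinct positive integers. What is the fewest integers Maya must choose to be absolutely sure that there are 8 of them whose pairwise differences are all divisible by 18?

127

Integers whose pairwise differences are multiples of 18 are exactly those sharing a remainder mod 18. The 18 residue classes mod 18 are the pigeonholes.
With 126 integers one could put 7 in each residue class and have no class reach 8.
The 127th integer pushes some class to 8, so 18·7 + 1 = 127.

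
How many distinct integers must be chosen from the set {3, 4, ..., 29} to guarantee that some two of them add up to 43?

20

A set avoiding the sum 43 can contain at most one of each pair {x, 43−x}, plus the 11 elements whose complement lies outside the range.
The integers 3, …, 21 (19 of them) are such a set: any two sum to at least 3+4 = 7 and at most 20+21 = 41 < 43.
Any 20th integer completes one of the 8 pairs, so 20 choices force a sum of 43.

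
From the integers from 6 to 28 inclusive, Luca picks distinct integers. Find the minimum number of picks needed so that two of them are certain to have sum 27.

A set avoiding the sum 27 can contain at most one of each pair {x, 27−x}, plus the 7 elements whose complement lies outside the range.
The integers 14, …, 28 (15 of them) are such a set: any two sum to at least 14+15 = 29 > 27.
Any 16th integer completes one of the 8 pairs, so 16 choices force a sum of 27.

16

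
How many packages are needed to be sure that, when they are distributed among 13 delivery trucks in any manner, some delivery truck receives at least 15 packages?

183

With 182 packages one could put exactly 14 in each of the 13 delivery trucks, and no delivery truck would reach 15.
By pigeonhole, one more package must land in a delivery truck that already has 14, giving it 15.
So 13 × 14 + 1 = 183 packages are required.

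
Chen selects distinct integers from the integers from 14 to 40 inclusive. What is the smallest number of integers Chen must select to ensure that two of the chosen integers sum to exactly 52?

A set avoiding the sum 52 can contain at most one of each pair {x, 52−x}, plus the 3 elements whose complement lies outside the range or equal to its own complement.
The integers 26, …, 40 (15 of them) are such a set: any two sum to at least 26+27 = 53 > 52.
By the pigeonhole principle, any 16th integer completes one of the 12 pairs, so 16 choices force a sum of 52.

16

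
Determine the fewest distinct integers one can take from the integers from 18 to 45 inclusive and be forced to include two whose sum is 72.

Two chosen integers sum to 72 exactly when both halves of some pair {x, 72−x} with 27 ≤ x ≤ 72−x ≤ 45 are chosen — 9 such pairs.
The remaining 10 elements (those with no distinct partner in range) can never complete a 72-sum, so the worst case takes all of them and one from each pair: 10 + 9 = 19.
The 20th integer has to be the second member of some pair, so 19 + 1 = 20.

20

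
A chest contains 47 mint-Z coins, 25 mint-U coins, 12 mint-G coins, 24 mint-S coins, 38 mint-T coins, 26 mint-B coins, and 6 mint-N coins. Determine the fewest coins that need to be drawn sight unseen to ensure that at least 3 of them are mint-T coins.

143

In the worst case for collecting mint-T coins, every non-mint-T coin comes out first.
There are 47 + 25 + 12 + 24 + 26 + 6 = 140 non-mint-T coins altogether.
After those, each further coin must be mint-T, so 140 + 3 = 143 draws guarantee 3 mint-T coins.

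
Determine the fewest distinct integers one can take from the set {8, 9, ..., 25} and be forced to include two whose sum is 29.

12

A set avoiding the sum 29 can contain at most one of each pair {x, 29−x}, plus the 4 elements whose complement lies outside the range.
The integers 15, …, 25 (11 of them) are such a set: any two sum to at least 15+16 = 31 > 29.
Any 12th integer completes one of the 7 pairs, so 12 choices force a sum of 29.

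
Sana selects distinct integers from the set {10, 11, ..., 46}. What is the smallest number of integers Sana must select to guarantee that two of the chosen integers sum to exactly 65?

A set avoiding the sum 65 can contain at most one of each pair {x, 65−x}, plus the 9 elements whose complement lies outside the range.
The integers 10, …, 32 (23 of them) are such a set: any two sum to at least 10+11 = 21 and at most 31+32 = 63 < 65.
By pigeonhole, any 24th integer completes one of the 14 pairs, so 24 choices force a sum of 65.

24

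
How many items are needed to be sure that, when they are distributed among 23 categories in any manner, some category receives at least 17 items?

With 368 items one could put exactly 16 in each of the 23 categories, and no category would reach 17.
By the pigeonhole principle, one more item must land in a category that already has 16, giving it 17.
So 23 × 16 + 1 = 369 items are required.

369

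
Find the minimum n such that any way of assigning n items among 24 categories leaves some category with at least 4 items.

With 72 items one could put exactly 3 in each of the 24 categories, and no category would reach 4.
One more item must land in a category that already has 3, giving it 4.
So 24 × 3 + 1 = 73 items are required.

73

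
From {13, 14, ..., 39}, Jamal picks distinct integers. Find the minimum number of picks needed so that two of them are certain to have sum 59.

A set avoiding the sum 59 can contain at most one of each pair {x, 59−x}, plus the 7 elements whose complement lies outside the range.
The integers 13, …, 29 (17 of them) are such a set: any two sum to at least 13+14 = 27 and at most 28+29 = 57 < 59.
By pigeonhole, any 18th integer completes one of the 10 pairs, so 18 choices force a sum of 59.

18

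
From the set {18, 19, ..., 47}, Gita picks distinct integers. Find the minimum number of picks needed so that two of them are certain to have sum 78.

23

A set avoiding the sum 78 can contain at most one of each pair {x, 78−x}, plus the 14 elements whose complement lies outside the range or equal to its own complement.
The integers 18, …, 39 (22 of them) are such a set: any two sum to at least 18+19 = 37 and at most 38+39 = 77 < 78.
Any 23rd integer completes one of the 8 pairs, so 23 choices force a sum of 78.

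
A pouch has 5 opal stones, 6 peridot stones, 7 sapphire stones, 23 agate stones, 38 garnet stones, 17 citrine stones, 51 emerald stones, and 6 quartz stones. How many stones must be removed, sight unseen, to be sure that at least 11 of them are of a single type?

65

Put each drawn stone into a box by type. The largest draw with every box below 11 takes min(count, 10) from each type; types with fewer than 10 contribute all they have.
Σ min(cᵢ, 10) = 5 + 6 + 7 + 10 + 10 + 10 + 10 + 6 = 64.
Draw number 64 + 1 = 65 must push one box to 11.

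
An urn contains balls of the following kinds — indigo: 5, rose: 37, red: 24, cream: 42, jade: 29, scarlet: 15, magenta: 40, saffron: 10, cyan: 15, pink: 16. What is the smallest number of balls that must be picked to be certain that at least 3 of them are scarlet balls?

221

In the worst case for collecting scarlet balls, every non-scarlet ball comes out first.
There are 5 + 37 + 24 + 42 + 29 + 40 + 10 + 15 + 16 = 218 non-scarlet balls altogether.
After those, each further ball must be scarlet, so 218 + 3 = 221 draws guarantee 3 scarlet balls.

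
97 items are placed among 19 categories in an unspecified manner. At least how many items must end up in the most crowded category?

6

By pigeonhole, the 19 categories are the holes and the 97 items are the pigeons.
If every category held at most 5 items, the total would be at most 19 × 5 = 95, which is less than 97.
So some category holds at least ⌈97/19⌉ = 6 items.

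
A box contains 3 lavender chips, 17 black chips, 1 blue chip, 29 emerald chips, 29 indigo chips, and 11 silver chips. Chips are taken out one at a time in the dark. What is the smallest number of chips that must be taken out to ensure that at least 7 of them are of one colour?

Put each drawn chip into a box by colour. The largest draw with every box below 7 takes min(count, 6) from each colour; colours with fewer than 6 contribute all they have.
Σ min(cᵢ, 6) = 3 + 6 + 1 + 6 + 6 + 6 = 28.
Draw number 28 + 1 = 29 must push one box to 7.

29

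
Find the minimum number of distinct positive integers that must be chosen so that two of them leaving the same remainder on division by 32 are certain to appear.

33

By pigeonhole, the 32 residue classes mod 32 are the pigeonholes.
With 32 integers one could put 1 in each residue class and have no class reach 2.
The 33rd integer pushes some class to 2, so 32·1 + 1 = 33.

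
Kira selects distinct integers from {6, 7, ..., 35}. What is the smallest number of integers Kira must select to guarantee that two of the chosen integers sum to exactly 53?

Two chosen integers sum to 53 exactly when both halves of some pair {x, 53−x} with 18 ≤ x ≤ 53−x ≤ 35 are chosen — 9 such pairs.
The remaining 12 elements (those with no distinct partner in range) can never complete a 53-sum, so the worst case takes all of them and one from each pair: 12 + 9 = 21.
The 22nd integer has to be the second member of some pair, so 21 + 1 = 22.

22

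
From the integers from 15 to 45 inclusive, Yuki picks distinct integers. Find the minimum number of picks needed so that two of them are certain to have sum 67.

20

A set avoiding the sum 67 can contain at most one of each pair {x, 67−x}, plus the 7 elements whose complement lies outside the range.
The integers 15, …, 33 (19 of them) are such a set: any two sum to at least 15+16 = 31 and at most 32+33 = 65 < 67.
Any 20th integer completes one of the 12 pairs, so 20 choices force a sum of 67.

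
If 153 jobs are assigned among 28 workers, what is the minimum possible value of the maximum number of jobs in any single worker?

6

The 28 workers are the holes and the 153 jobs are the pigeons.
If every worker held at most 5 jobs, the total would be at most 28 × 5 = 140, which is less than 153.
So some worker holds at least ⌈153/28⌉ = 6 jobs.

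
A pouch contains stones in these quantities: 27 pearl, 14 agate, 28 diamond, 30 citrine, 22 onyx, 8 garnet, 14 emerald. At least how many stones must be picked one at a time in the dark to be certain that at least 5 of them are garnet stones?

In the worst case for collecting garnet stones, every non-garnet stone comes out first.
There are 27 + 14 + 28 + 30 + 22 + 14 = 135 non-garnet stones altogether.
After those, each further stone must be garnet, so 135 + 5 = 140 draws guarantee 5 garnet stones.

140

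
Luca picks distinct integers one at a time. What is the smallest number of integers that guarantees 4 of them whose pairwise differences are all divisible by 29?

88

Integers whose pairwise differences are multiples of 29 are exactly those sharing a remainder mod 29. Pigeonhole: the 29 residue classes mod 29 are the pigeonholes.
With 87 integers one could put 3 in each residue class and have no class reach 4.
The 88th integer pushes some class to 4, so 29·3 + 1 = 88.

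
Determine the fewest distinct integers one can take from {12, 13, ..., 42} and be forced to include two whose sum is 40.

A set avoiding the sum 40 can contain at most one of each pair {x, 40−x}, plus the 15 elements whose complement lies outside the range or equal to its own complement.
The integers 20, …, 42 (23 of them) are such a set: any two sum to at least 20+21 = 41 > 40.
By pigeonhole, any 24th integer completes one of the 8 pairs, so 24 choices force a sum of 40.

24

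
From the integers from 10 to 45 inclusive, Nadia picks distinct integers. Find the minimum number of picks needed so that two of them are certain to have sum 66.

Group the elements by complementary pair {x, 66−x}: {21,45}, {22,44}, {23,43}, …, giving 12 two-element pairs, the single value 33 (it cannot pair with itself since the integers are distinct), and 11 integers whose partner 66−x falls outside [10,45].
By pigeonhole, treating each of those 24 groups as a pigeonhole, one can pick one integer per group — 24 integers — with no two summing to 66.
The 25th integer lands in an occupied pair, forcing a sum of 66.

25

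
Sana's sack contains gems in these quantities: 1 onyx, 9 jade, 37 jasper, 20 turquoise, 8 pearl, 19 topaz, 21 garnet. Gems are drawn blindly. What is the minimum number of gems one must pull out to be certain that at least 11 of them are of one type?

59

An adversary could hand out at most 10 gems per type (onyx, jade, pearl run out sooner): 1 + 9 + 10 + 10 + 8 + 10 + 10 = 58 gems and still no type has 11.
One more gem lands in a type already at 10, so 59 draws are enough and 58 are not.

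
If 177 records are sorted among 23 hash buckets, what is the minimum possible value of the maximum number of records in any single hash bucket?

8

The 23 hash buckets are the holes and the 177 records are the pigeons.
If every hash bucket held at most 7 records, the total would be at most 23 × 7 = 161, which is less than 177.
So some hash bucket holds at least ⌈177/23⌉ = 8 records.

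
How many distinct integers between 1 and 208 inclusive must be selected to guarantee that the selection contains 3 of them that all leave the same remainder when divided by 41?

The 41 residue classes mod 41 are the pigeonholes.
With 82 integers one could put 2 in each residue class and have no class reach 3.
The 83rd integer pushes some class to 3, so 41·2 + 1 = 83.

83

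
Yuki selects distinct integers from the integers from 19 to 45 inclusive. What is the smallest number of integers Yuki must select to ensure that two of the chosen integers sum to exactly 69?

Group the elements by complementary pair {x, 69−x}: {24,45}, {25,44}, {26,43}, …, giving 11 two-element pairs and 5 integers whose partner 69−x falls outside [19,45].
Pigeonhole: treating each of those 16 groups as a pigeonhole, one can pick one integer per group — 16 integers — with no two summing to 69.
The 17th integer lands in an occupied pair, forcing a sum of 69.

17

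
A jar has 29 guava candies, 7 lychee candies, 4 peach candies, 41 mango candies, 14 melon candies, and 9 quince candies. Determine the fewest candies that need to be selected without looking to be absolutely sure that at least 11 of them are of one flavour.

By pigeonhole, the 6 flavours are the holes; the candies drawn are the pigeons.
To avoid 11 of any one flavour, the worst case takes at most 10 of each flavour, or every candy of a flavour that has fewer than 10.
That gives 10 + 7 + 4 + 10 + 10 + 9 = 50 candies with no flavour reaching 11.
The next candy forces some flavour to 11, so 50 + 1 = 51.

51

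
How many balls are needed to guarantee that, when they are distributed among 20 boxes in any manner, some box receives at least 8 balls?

With 140 balls one could put exactly 7 in each of the 20 boxes, and no box would reach 8.
One more ball must land in a box that already has 7, giving it 8.
So 20 × 7 + 1 = 141 balls are required.

141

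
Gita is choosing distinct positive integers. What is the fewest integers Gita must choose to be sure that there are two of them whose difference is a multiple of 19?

20

Integers whose pairwise differences are multiples of 19 are exactly those sharing a remainder mod 19. By the pigeonhole principle, the 19 residue classes mod 19 are the pigeonholes.
With 19 integers one could put 1 in each residue class and have no class reach 2.
The 20th integer pushes some class to 2, so 19·1 + 1 = 20.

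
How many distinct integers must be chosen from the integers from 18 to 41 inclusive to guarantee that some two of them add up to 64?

16

Two chosen integers sum to 64 exactly when both halves of some pair {x, 64−x} with 23 ≤ x ≤ 64−x ≤ 41 are chosen — 9 such pairs.
The remaining 6 elements (those with no distinct partner in range) can never complete a 64-sum, so the worst case takes all of them and one from each pair: 6 + 9 = 15.
The 16th integer has to be the second member of some pair, so 15 + 1 = 16.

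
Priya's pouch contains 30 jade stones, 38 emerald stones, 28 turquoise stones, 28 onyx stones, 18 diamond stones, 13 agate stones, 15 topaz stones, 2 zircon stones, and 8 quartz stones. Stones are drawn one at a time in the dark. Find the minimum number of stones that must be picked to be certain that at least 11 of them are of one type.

An adversary could hand out at most 10 stones per type (zircon, quartz run out sooner): 10 + 10 + 10 + 10 + 10 + 10 + 10 + 2 + 8 = 80 stones and still no type has 11.
One more stone lands in a type already at 10, so 81 draws are enough and 80 are not.

81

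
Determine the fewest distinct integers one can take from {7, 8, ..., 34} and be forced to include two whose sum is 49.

19

Two chosen integers sum to 49 exactly when both halves of some pair {x, 49−x} with 15 ≤ x ≤ 49−x ≤ 34 are chosen — 10 such pairs.
The remaining 8 elements (those with no distinct partner in range) can never complete a 49-sum, so the worst case takes all of them and one from each pair: 8 + 10 = 18.
Pigeonhole: the 19th integer has to be the second member of some pair, so 18 + 1 = 19.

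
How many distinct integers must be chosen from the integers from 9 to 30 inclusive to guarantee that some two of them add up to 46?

Group the elements by complementary pair {x, 46−x}: {16,30}, {17,29}, {18,28}, …, giving 7 two-element pairs, the single value 23 (it cannot pair with itself since the integers are distinct), and 7 integers whose partner 46−x falls outside [9,30].
By pigeonhole, treating each of those 15 groups as a pigeonhole, one can pick one integer per group — 15 integers — with no two summing to 46.
The 16th integer lands in an occupied pair, forcing a sum of 46.

16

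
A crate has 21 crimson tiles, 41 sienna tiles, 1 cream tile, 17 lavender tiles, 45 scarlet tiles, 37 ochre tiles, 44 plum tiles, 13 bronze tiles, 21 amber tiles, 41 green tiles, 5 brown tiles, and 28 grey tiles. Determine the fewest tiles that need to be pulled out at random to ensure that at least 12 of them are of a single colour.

117

By the pigeonhole principle, put each drawn tile into a box by colour. The largest draw with every box below 12 takes min(count, 11) from each colour; colours with fewer than 11 contribute all they have.
Σ min(cᵢ, 11) = 11 + 11 + 1 + 11 + 11 + 11 + 11 + 11 + 11 + 11 + 5 + 11 = 116.
Draw number 116 + 1 = 117 must push one box to 12.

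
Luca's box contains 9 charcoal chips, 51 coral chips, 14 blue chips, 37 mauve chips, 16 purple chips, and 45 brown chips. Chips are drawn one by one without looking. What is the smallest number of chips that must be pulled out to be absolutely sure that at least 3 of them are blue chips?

In the worst case for collecting blue chips, every non-blue chip comes out first.
There are 9 + 51 + 37 + 16 + 45 = 158 non-blue chips altogether.
After those, each further chip must be blue, so 158 + 3 = 161 draws guarantee 3 blue chips.

161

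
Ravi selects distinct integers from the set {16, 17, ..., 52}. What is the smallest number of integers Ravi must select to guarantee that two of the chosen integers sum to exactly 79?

A set avoiding the sum 79 can contain at most one of each pair {x, 79−x}, plus the 11 elements whose complement lies outside the range.
The integers 16, …, 39 (24 of them) are such a set: any two sum to at least 16+17 = 33 and at most 38+39 = 77 < 79.
Any 25th integer completes one of the 13 pairs, so 25 choices force a sum of 79.

25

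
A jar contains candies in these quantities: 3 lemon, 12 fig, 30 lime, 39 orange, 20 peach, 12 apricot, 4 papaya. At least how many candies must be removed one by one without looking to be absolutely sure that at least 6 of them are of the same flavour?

The 7 flavours are the holes; the candies drawn are the pigeons.
To avoid 6 of any one flavour, the worst case takes at most 5 of each flavour, or every candy of a flavour that has fewer than 5.
That gives 3 + 5 + 5 + 5 + 5 + 5 + 4 = 32 candies with no flavour reaching 6.
The next candy forces some flavour to 6, so 32 + 1 = 33.

33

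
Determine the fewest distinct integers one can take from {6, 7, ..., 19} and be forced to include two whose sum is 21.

10

Group the elements by complementary pair {x, 21−x}: {6,15}, {7,14}, {8,13}, …, giving 5 two-element pairs and 4 integers whose partner 21−x falls outside [6,19].
By the pigeonhole principle, treating each of those 9 groups as a pigeonhole, one can pick one integer per group — 9 integers — with no two summing to 21.
The 10th integer lands in an occupied pair, forcing a sum of 21.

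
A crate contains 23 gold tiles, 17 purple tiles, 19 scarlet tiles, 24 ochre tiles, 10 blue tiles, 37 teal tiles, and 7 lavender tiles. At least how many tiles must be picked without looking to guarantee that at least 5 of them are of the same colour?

An adversary could hand out at most 4 tiles per colour: 4 + 4 + 4 + 4 + 4 + 4 + 4 = 28 tiles and still no colour has 5.
Pigeonhole: one more tile lands in a colour already at 4, so 29 draws are enough and 28 are not.

29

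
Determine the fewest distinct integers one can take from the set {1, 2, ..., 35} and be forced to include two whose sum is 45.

Group the elements by complementary pair {x, 45−x}: {10,35}, {11,34}, {12,33}, …, giving 13 two-element pairs and 9 integers whose partner 45−x falls outside [1,35].
Treating each of those 22 groups as a pigeonhole, one can pick one integer per group — 22 integers — with no two summing to 45.
The 23rd integer lands in an occupied pair, forcing a sum of 45.

23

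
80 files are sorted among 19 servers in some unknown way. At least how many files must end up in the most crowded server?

5

The 19 servers are the holes and the 80 files are the pigeons.
If every server held at most 4 files, the total would be at most 19 × 4 = 76, which is less than 80.
So some server holds at least ⌈80/19⌉ = 5 files.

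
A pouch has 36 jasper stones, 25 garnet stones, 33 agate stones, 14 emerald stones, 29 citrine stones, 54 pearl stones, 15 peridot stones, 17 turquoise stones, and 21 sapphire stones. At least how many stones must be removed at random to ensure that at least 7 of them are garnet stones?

In the worst case for collecting garnet stones, every non-garnet stone comes out first.
There are 36 + 33 + 14 + 29 + 54 + 15 + 17 + 21 = 219 non-garnet stones altogether.
After those, each further stone must be garnet, so 219 + 7 = 226 draws guarantee 7 garnet stones.

226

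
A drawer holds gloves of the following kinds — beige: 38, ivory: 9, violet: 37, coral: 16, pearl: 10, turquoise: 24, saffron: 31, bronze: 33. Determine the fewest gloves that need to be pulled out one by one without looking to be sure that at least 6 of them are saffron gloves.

173

In the worst case for collecting saffron gloves, every non-saffron glove comes out first.
There are 38 + 9 + 37 + 16 + 10 + 24 + 33 = 167 non-saffron gloves altogether.
After those, each further glove must be saffron, so 167 + 6 = 173 draws guarantee 6 saffron gloves.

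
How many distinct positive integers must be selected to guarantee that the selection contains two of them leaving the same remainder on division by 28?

29

By the pigeonhole principle, the 28 residue classes mod 28 are the pigeonholes.
With 28 integers one could put 1 in each residue class and have no class reach 2.
The 29th integer pushes some class to 2, so 28·1 + 1 = 29.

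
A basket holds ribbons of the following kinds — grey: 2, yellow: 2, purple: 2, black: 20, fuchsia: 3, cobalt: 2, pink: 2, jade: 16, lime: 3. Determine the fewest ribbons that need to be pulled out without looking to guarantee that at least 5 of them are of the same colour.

25

An adversary could hand out at most 4 ribbons per colour (7 colours run out sooner): 2 + 2 + 2 + 4 + 3 + 2 + 2 + 4 + 3 = 24 ribbons and still no colour has 5.
One more ribbon lands in a colour already at 4, so 25 draws are enough and 24 are not.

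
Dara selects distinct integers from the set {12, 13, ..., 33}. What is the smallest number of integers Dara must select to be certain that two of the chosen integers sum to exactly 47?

13

Two chosen integers sum to 47 exactly when both halves of some pair {x, 47−x} with 14 ≤ x ≤ 47−x ≤ 33 are chosen — 10 such pairs.
The remaining 2 elements (those with no distinct partner in range) can never complete a 47-sum, so the worst case takes all of them and one from each pair: 2 + 10 = 12.
The 13th integer has to be the second member of some pair, so 12 + 1 = 13.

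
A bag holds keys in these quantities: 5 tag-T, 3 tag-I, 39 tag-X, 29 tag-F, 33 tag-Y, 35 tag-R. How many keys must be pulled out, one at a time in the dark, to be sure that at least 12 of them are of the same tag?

53

By pigeonhole, put each drawn key into a box by tag. The largest draw with every box below 12 takes min(count, 11) from each tag; tags with fewer than 11 contribute all they have.
Σ min(cᵢ, 11) = 5 + 3 + 11 + 11 + 11 + 11 = 52.
Draw number 52 + 1 = 53 must push one box to 12.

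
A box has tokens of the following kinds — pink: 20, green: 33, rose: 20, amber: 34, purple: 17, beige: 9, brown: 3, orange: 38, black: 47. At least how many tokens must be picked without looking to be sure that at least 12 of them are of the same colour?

By pigeonhole, the 9 colours are the holes; the tokens drawn are the pigeons.
To avoid 12 of any one colour, the worst case takes at most 11 of each colour, or every token of a colour that has fewer than 11.
That gives 11 + 11 + 11 + 11 + 11 + 9 + 3 + 11 + 11 = 89 tokens with no colour reaching 12.
The next token forces some colour to 12, so 89 + 1 = 90.

90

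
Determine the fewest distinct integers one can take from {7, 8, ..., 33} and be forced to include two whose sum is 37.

Group the elements by complementary pair {x, 37−x}: {7,30}, {8,29}, {9,28}, …, giving 12 two-element pairs and 3 integers whose partner 37−x falls outside [7,33].
Treating each of those 15 groups as a pigeonhole, one can pick one integer per group — 15 integers — with no two summing to 37.
The 16th integer lands in an occupied pair, forcing a sum of 37.

16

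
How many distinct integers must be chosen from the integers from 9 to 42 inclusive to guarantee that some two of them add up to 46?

Group the elements by complementary pair {x, 46−x}: {9,37}, {10,36}, {11,35}, …, giving 14 two-element pairs, the single value 23 (it cannot pair with itself since the integers are distinct), and 5 integers whose partner 46−x falls outside [9,42].
Pigeonhole: treating each of those 20 groups as a pigeonhole, one can pick one integer per group — 20 integers — with no two summing to 46.
The 21st integer lands in an occupied pair, forcing a sum of 46.

21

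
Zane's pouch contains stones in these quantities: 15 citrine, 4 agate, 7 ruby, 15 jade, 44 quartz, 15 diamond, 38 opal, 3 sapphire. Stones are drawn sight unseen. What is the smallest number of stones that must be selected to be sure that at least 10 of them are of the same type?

Pigeonhole: the 8 types are the holes; the stones drawn are the pigeons.
To avoid 10 of any one type, the worst case takes at most 9 of each type, or every stone of a type that has fewer than 9.
That gives 9 + 4 + 7 + 9 + 9 + 9 + 9 + 3 = 59 stones with no type reaching 10.
The next stone forces some type to 10, so 59 + 1 = 60.

60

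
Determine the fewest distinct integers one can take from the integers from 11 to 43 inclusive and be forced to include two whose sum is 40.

Group the elements by complementary pair {x, 40−x}: {11,29}, {12,28}, {13,27}, …, giving 9 two-element pairs, the single value 20 (it cannot pair with itself since the integers are distinct), and 14 integers whose partner 40−x falls outside [11,43].
By the pigeonhole principle, treating each of those 24 groups as a pigeonhole, one can pick one integer per group — 24 integers — with no two summing to 40.
The 25th integer lands in an occupied pair, forcing a sum of 40.

25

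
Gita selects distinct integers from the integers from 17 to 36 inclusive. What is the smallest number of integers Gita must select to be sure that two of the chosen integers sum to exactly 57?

13

Group the elements by complementary pair {x, 57−x}: {21,36}, {22,35}, {23,34}, …, giving 8 two-element pairs and 4 integers whose partner 57−x falls outside [17,36].
By the pigeonhole principle, treating each of those 12 groups as a pigeonhole, one can pick one integer per group — 12 integers — with no two summing to 57.
The 13th integer lands in an occupied pair, forcing a sum of 57.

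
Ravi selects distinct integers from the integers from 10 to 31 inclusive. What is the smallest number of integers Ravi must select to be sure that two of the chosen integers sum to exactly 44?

14

Two chosen integers sum to 44 exactly when both halves of some pair {x, 44−x} with 13 ≤ x ≤ 44−x ≤ 31 are chosen — 9 such pairs.
The remaining 4 elements (those with no distinct partner in range) can never complete a 44-sum, so the worst case takes all of them and one from each pair: 4 + 9 = 13.
The 14th integer has to be the second member of some pair, so 13 + 1 = 14.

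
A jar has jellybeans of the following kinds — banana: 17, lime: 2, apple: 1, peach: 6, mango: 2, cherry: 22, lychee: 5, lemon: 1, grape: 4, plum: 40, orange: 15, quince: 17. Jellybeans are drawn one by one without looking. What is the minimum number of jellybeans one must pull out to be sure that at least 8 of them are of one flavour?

57

By pigeonhole, put each drawn jellybean into a box by flavour. The largest draw with every box below 8 takes min(count, 7) from each flavour; flavours with fewer than 7 contribute all they have.
Σ min(cᵢ, 7) = 7 + 2 + 1 + 6 + 2 + 7 + 5 + 1 + 4 + 7 + 7 + 7 = 56.
Draw number 56 + 1 = 57 must push one box to 8.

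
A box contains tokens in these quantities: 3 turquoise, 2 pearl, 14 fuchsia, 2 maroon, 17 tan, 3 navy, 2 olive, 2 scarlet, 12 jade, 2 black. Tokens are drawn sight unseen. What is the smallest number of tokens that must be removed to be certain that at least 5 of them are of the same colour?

29

By the pigeonhole principle, put each drawn token into a box by colour. The largest draw with every box below 5 takes min(count, 4) from each colour; colours with fewer than 4 contribute all they have.
Σ min(cᵢ, 4) = 3 + 2 + 4 + 2 + 4 + 3 + 2 + 2 + 4 + 2 = 28.
Draw number 28 + 1 = 29 must push one box to 5.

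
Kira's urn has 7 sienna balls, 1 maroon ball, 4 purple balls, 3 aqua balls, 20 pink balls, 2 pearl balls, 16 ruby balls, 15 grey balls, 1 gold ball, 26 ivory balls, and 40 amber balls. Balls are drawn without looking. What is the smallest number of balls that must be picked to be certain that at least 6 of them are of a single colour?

The 11 colours are the holes; the balls drawn are the pigeons.
To avoid 6 of any one colour, the worst case takes at most 5 of each colour, or every ball of a colour that has fewer than 5.
That gives 5 + 1 + 4 + 3 + 5 + 2 + 5 + 5 + 1 + 5 + 5 = 41 balls with no colour reaching 6.
The next ball forces some colour to 6, so 41 + 1 = 42.

42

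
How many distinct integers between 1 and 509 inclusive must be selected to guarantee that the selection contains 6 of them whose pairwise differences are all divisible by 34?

171

Integers whose pairwise differences are multiples of 34 are exactly those sharing a remainder mod 34. The 34 residue classes mod 34 are the pigeonholes.
With 170 integers one could put 5 in each residue class and have no class reach 6.
The 171st integer pushes some class to 6, so 34·5 + 1 = 171.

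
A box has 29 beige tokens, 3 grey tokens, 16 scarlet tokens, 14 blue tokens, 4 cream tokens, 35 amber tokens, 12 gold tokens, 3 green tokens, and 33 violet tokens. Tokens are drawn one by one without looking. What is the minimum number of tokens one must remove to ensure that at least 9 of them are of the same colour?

An adversary could hand out at most 8 tokens per colour (grey, cream, green run out sooner): 8 + 3 + 8 + 8 + 4 + 8 + 8 + 3 + 8 = 58 tokens and still no colour has 9.
Pigeonhole: one more token lands in a colour already at 8, so 59 draws are enough and 58 are not.

59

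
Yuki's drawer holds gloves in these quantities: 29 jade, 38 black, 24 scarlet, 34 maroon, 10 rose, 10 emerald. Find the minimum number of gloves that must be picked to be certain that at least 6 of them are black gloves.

113

In the worst case for collecting black gloves, every non-black glove comes out first.
There are 29 + 24 + 34 + 10 + 10 = 107 non-black gloves altogether.
After those, each further glove must be black, so 107 + 6 = 113 draws guarantee 6 black gloves.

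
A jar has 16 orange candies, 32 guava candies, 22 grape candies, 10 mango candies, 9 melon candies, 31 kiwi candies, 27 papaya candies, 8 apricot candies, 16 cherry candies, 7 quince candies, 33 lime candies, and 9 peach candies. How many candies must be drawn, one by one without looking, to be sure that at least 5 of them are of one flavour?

By pigeonhole, the 12 flavours are the holes; the candies drawn are the pigeons.
To avoid 5 of any one flavour, the worst case takes at most 4 of each flavour.
That gives 4 + 4 + 4 + 4 + 4 + 4 + 4 + 4 + 4 + 4 + 4 + 4 = 48 candies with no flavour reaching 5.
The next candy forces some flavour to 5, so 48 + 1 = 49.

49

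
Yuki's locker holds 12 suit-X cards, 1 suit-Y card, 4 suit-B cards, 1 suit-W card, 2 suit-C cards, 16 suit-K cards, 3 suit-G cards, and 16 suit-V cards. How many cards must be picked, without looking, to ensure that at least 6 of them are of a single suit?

27

The 8 suits are the holes; the cards drawn are the pigeons.
To avoid 6 of any one suit, the worst case takes at most 5 of each suit, or every card of a suit that has fewer than 5.
That gives 5 + 1 + 4 + 1 + 2 + 5 + 3 + 5 = 26 cards with no suit reaching 6.
The next card forces some suit to 6, so 26 + 1 = 27.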